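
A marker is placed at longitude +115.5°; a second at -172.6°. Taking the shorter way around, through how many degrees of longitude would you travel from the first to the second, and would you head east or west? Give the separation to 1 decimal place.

71.9° east

Raw difference: -172.6 − 115.5 = -288.1°.
Normalise into (−180°, 180°]: -288.1° + 360° = 71.9°.
Positive ⇒ the second point lies to the east; separation 71.9°.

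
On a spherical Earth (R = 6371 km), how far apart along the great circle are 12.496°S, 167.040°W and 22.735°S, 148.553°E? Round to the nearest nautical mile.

Δλ = 148.553 − -167.040 = 315.593°; wrapped into (−180°, 180°]: -44.407°.
Δφ = -22.735 − -12.496 = -10.239°.
a = sin²(Δφ/2) + cos φ₁ · cos φ₂ · sin²(Δλ/2) = 0.136553.
c = 2·atan2(√a, √(1−a)) = 0.75701 rad → d = 6371·c ≈ 4822.90 km ≈ 2604.16 nmi.

2604 nmi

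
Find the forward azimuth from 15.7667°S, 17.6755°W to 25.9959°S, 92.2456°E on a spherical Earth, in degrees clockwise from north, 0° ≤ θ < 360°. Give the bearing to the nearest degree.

121°

Δλ = 92.2456 − -17.6755 = 109.9211°.
θ = atan2( sin Δλ · cos φ₂ , cos φ₁ · sin φ₂ − sin φ₁ · cos φ₂ · cos Δλ )
  = atan2(0.84504, -0.50503) = 120.864° → normalised to [0°, 360°): 120.864°.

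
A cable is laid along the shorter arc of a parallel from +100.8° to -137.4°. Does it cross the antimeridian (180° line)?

Naïve |-137.4 − 100.8| = 238.2° > 180°, so the shorter arc goes the other way round — across 180°.
Signed shortest Δλ = ((-137.4 − 100.8 + 180) mod 360) − 180 = 121.8°.
Going east by 121.8° from +100.8° passes through 180° before reaching -137.4°.

Yes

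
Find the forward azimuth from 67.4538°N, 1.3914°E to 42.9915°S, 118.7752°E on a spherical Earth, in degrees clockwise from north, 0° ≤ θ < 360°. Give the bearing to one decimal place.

85.7°

Δλ = 118.7752 − 1.3914 = 117.3838°.
θ = atan2( sin Δλ · cos φ₂ , cos φ₁ · sin φ₂ − sin φ₁ · cos φ₂ · cos Δλ )
  = atan2(0.64949, 0.04926) = 85.663° → normalised to [0°, 360°): 85.663°.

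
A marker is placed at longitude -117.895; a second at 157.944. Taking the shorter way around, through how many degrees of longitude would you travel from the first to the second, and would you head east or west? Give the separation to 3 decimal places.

Raw difference: 157.944 − -117.895 = 275.839°.
Normalise into (−180°, 180°]: 275.839° − 360° = -84.161°.
Negative ⇒ the second point lies to the west; separation 84.161°.

84.161° west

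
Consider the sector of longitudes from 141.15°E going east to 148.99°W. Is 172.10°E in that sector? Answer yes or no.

Band width going east from +141.15° to -148.99°: ((-148.99 − 141.15) mod 360) = 69.86°.
Offset of +172.10° east of the west edge: ((172.10 − 141.15) mod 360) = 30.95°.
30.95° ≤ 69.86° ⇒ inside.

Yes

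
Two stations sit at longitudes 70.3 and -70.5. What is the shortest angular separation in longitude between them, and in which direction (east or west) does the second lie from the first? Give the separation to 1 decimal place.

140.8° west

Raw difference: -70.5 − 70.3 = -140.8°.
Normalise into (−180°, 180°]: -140.8° stays -140.8°.
Negative ⇒ the second point lies to the west; separation 140.8°.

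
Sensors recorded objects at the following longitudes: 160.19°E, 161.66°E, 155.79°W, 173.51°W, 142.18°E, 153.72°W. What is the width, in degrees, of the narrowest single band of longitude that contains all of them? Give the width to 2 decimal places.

Sort the longitudes: -173.51°, -155.79°, -153.72°, +142.18°, +160.19°, +161.66°.
Eastward gaps between consecutive values (wrapping around): 17.72°, 2.07°, 295.90°, 18.01°, 1.47°, 24.83°.
Largest gap = 295.90° ⇒ minimal covering band is its complement: 360° − 295.90° = 64.10°.
Band runs from +142.18° eastward to -153.72°, crossing the antimeridian.

64.10°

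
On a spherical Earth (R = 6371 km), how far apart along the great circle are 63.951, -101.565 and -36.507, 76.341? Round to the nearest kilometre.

16960 km

Δλ = 76.341 − -101.565 = 177.906°.
Δφ = -36.507 − 63.951 = -100.458°.
a = sin²(Δφ/2) + cos φ₁ · cos φ₂ · sin²(Δλ/2) = 0.943613.
c = 2·atan2(√a, √(1−a)) = 2.66209 rad → d = 6371·c ≈ 16960.20 km.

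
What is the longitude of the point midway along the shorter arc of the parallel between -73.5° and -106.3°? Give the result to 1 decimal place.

Signed shortest Δλ from -73.5° to -106.3° is -32.8°.
Midpoint longitude = -73.5° + (-32.8°)/2 = -73.5° − 16.4° = -89.9°.

-89.9°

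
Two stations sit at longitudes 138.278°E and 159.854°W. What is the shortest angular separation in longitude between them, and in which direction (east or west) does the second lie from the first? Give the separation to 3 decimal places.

Raw difference: -159.854 − 138.278 = -298.132°.
Normalise into (−180°, 180°]: -298.132° + 360° = 61.868°.
Positive ⇒ the second point lies to the east; separation 61.868°.

61.868° east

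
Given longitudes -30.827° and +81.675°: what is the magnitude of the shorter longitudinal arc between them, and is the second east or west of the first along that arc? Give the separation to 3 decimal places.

Raw difference: 81.675 − -30.827 = 112.502°.
Normalise into (−180°, 180°]: 112.502° stays 112.502°.
Positive ⇒ the second point lies to the east; separation 112.502°.

112.502° east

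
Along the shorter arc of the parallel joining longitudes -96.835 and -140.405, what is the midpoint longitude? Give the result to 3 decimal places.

Signed shortest Δλ from -96.835° to -140.405° is -43.570°.
Midpoint longitude = -96.835° + (-43.570°)/2 = -96.835° − 21.785° = -118.620°.

-118.620°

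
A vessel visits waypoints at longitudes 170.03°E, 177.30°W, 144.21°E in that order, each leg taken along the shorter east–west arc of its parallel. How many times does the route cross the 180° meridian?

Leg 1: +170.03° → -177.30°, shortest Δλ = 12.67° (east) — crosses 180°.
Leg 2: -177.30° → +144.21°, shortest Δλ = -38.49° (west) — crosses 180°.
Total crossings: 2.

2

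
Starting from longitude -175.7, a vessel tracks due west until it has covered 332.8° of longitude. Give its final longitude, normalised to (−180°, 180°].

-148.5°

Start at -175.7°; shift −332.8° → -508.5°.
-508.5° lies outside (−180°, 180°]; add 360° → -148.5°.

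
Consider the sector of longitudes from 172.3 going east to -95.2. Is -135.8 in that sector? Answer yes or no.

Band width going east from +172.3° to -95.2°: ((-95.2 − 172.3) mod 360) = 92.5°.
Offset of -135.8° east of the west edge: ((-135.8 − 172.3) mod 360) = 51.9°.
51.9° ≤ 92.5° ⇒ inside.

Yes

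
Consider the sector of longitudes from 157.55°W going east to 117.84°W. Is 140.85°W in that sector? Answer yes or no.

Band width going east from -157.55° to -117.84°: ((-117.84 − -157.55) mod 360) = 39.71°.
Offset of -140.85° east of the west edge: ((-140.85 − -157.55) mod 360) = 16.70°.
16.70° ≤ 39.71° ⇒ inside.

Yes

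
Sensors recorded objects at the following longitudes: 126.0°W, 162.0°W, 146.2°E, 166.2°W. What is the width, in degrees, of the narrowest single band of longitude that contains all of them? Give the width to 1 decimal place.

87.8°

Sort the longitudes: -166.2°, -162.0°, -126.0°, +146.2°.
Eastward gaps between consecutive values (wrapping around): 4.2°, 36.0°, 272.2°, 47.6°.
Largest gap = 272.2° ⇒ minimal covering band is its complement: 360° − 272.2° = 87.8°.
Band runs from +146.2° eastward to -126.0°, crossing the antimeridian.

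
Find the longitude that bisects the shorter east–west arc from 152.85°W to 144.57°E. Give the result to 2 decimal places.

Signed shortest Δλ from -152.85° to +144.57° is -62.58°.
Midpoint longitude = -152.85° + (-62.58°)/2 = -152.85° − 31.29° = -184.14°.
Normalise into (−180°, 180°]: +175.86°.
(The naïve average (-152.85 + +144.57)/2 = -4.14° is on the wrong side of the globe.)

175.86°E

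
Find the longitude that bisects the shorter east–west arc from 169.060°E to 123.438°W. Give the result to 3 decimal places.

157.189°W

Signed shortest Δλ from +169.060° to -123.438° is +67.502°.
Midpoint longitude = +169.060° + (+67.502°)/2 = +169.060° + 33.751° = +202.811°.
Normalise into (−180°, 180°]: -157.189°.
(The naïve average (+169.060 + -123.438)/2 = 22.811° is on the wrong side of the globe.)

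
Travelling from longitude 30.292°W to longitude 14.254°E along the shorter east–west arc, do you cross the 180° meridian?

Signed shortest Δλ = ((14.254 − -30.292 + 180) mod 360) − 180 = 44.546°.
Going east by 44.546° from -30.292° reaches +14.254° without touching 180°.

No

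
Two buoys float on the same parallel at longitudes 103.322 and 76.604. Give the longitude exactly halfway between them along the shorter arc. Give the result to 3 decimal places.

Signed shortest Δλ from +103.322° to +76.604° is -26.718°.
Midpoint longitude = +103.322° + (-26.718°)/2 = +103.322° − 13.359° = +89.963°.

+89.963°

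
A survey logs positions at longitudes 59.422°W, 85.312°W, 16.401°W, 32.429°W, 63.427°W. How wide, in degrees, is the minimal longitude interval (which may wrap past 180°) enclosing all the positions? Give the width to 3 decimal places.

68.911°

Sort the longitudes: -85.312°, -63.427°, -59.422°, -32.429°, -16.401°.
Eastward gaps between consecutive values (wrapping around): 21.885°, 4.005°, 26.993°, 16.028°, 291.089°.
Largest gap = 291.089° ⇒ minimal covering band is its complement: 360° − 291.089° = 68.911°.
Band runs from -85.312° eastward to -16.401°.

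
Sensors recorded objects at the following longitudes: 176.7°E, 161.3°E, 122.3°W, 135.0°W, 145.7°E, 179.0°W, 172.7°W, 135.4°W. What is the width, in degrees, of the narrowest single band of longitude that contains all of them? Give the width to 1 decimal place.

Sort the longitudes: -179.0°, -172.7°, -135.4°, -135.0°, -122.3°, +145.7°, +161.3°, +176.7°.
Eastward gaps between consecutive values (wrapping around): 6.3°, 37.3°, 0.4°, 12.7°, 268.0°, 15.6°, 15.4°, 4.3°.
Largest gap = 268.0° ⇒ minimal covering band is its complement: 360° − 268.0° = 92.0°.
Band runs from +145.7° eastward to -122.3°, crossing the antimeridian.

92.0°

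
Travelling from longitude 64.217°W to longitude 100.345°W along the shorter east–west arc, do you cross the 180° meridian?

Signed shortest Δλ = ((-100.345 − -64.217 + 180) mod 360) − 180 = -36.128°.
Going west by 36.128° from -64.217° reaches -100.345° without touching 180°.

No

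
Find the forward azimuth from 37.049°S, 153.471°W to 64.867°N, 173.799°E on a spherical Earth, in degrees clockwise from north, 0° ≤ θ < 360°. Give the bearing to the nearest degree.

346°

Δλ = 173.799 − -153.471 = 327.270°; wrapped into (−180°, 180°]: -32.730°.
θ = atan2( sin Δλ · cos φ₂ , cos φ₁ · sin φ₂ − sin φ₁ · cos φ₂ · cos Δλ )
  = atan2(-0.22964, 0.93782) = -13.759° → normalised to [0°, 360°): 346.241°.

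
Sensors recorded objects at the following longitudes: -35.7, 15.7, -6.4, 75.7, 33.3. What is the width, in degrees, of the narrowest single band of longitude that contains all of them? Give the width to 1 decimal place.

Sort the longitudes: -35.7°, -6.4°, +15.7°, +33.3°, +75.7°.
Eastward gaps between consecutive values (wrapping around): 29.3°, 22.1°, 17.6°, 42.4°, 248.6°.
Largest gap = 248.6° ⇒ minimal covering band is its complement: 360° − 248.6° = 111.4°.
Band runs from -35.7° eastward to +75.7°.

111.4°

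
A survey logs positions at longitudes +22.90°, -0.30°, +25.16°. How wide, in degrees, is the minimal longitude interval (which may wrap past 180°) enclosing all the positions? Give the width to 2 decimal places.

Sort the longitudes: -0.30°, +22.90°, +25.16°.
Eastward gaps between consecutive values (wrapping around): 23.20°, 2.26°, 334.54°.
Largest gap = 334.54° ⇒ minimal covering band is its complement: 360° − 334.54° = 25.46°.
Band runs from -0.30° eastward to +25.16°.

25.46°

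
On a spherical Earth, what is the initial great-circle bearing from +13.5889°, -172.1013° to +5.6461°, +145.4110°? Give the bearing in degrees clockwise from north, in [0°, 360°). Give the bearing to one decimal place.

Δλ = 145.4110 − -172.1013 = 317.5123°; wrapped into (−180°, 180°]: -42.4877°.
θ = atan2( sin Δλ · cos φ₂ , cos φ₁ · sin φ₂ − sin φ₁ · cos φ₂ · cos Δλ )
  = atan2(-0.67216, -0.07679) = -96.517° → normalised to [0°, 360°): 263.483°.

263.5°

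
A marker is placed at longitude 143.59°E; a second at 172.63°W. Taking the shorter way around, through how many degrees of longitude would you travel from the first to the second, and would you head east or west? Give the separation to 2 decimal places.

43.78° east

Raw difference: -172.63 − 143.59 = -316.22°.
Normalise into (−180°, 180°]: -316.22° + 360° = 43.78°.
Positive ⇒ the second point lies to the east; separation 43.78°.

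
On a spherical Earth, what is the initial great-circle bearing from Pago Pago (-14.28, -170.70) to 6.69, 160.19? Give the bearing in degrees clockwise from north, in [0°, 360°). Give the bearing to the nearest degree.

Δλ = 160.19 − -170.70 = 330.89°; wrapped into (−180°, 180°]: -29.11°.
θ = atan2( sin Δλ · cos φ₂ , cos φ₁ · sin φ₂ − sin φ₁ · cos φ₂ · cos Δλ )
  = atan2(-0.48318, 0.32693) = -55.916° → normalised to [0°, 360°): 304.084°.

304°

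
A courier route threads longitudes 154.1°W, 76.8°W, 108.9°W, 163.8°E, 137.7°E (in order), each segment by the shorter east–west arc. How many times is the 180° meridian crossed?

1

Leg 1: -154.1° → -76.8°, shortest Δλ = 77.3° (east) — does not cross 180°.
Leg 2: -76.8° → -108.9°, shortest Δλ = -32.1° (west) — does not cross 180°.
Leg 3: -108.9° → +163.8°, shortest Δλ = -87.3° (west) — crosses 180°.
Leg 4: +163.8° → +137.7°, shortest Δλ = -26.1° (west) — does not cross 180°.
Total crossings: 1.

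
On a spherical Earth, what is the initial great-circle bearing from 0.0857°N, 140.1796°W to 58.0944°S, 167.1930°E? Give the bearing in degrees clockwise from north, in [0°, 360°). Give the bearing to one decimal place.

Δλ = 167.1930 − -140.1796 = 307.3726°; wrapped into (−180°, 180°]: -52.6274°.
θ = atan2( sin Δλ · cos φ₂ , cos φ₁ · sin φ₂ − sin φ₁ · cos φ₂ · cos Δλ )
  = atan2(-0.42002, -0.84940) = -153.688° → normalised to [0°, 360°): 206.312°.

206.3°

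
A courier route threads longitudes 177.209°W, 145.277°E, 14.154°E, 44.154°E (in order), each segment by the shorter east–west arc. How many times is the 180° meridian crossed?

Leg 1: -177.209° → +145.277°, shortest Δλ = -37.514° (west) — crosses 180°.
Leg 2: +145.277° → +14.154°, shortest Δλ = -131.123° (west) — does not cross 180°.
Leg 3: +14.154° → +44.154°, shortest Δλ = 30.0° (east) — does not cross 180°.
Total crossings: 1.

1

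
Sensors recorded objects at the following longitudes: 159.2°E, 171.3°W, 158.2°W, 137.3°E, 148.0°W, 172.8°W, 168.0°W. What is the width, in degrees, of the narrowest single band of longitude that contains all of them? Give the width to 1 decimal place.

74.7°

Sort the longitudes: -172.8°, -171.3°, -168.0°, -158.2°, -148.0°, +137.3°, +159.2°.
Eastward gaps between consecutive values (wrapping around): 1.5°, 3.3°, 9.8°, 10.2°, 285.3°, 21.9°, 28.0°.
Largest gap = 285.3° ⇒ minimal covering band is its complement: 360° − 285.3° = 74.7°.
Band runs from +137.3° eastward to -148.0°, crossing the antimeridian.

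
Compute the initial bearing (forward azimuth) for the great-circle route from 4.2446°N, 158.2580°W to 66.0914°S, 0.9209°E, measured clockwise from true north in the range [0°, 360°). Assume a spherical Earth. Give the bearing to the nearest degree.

171°

Δλ = 0.9209 − -158.2580 = 159.1789°.
θ = atan2( sin Δλ · cos φ₂ , cos φ₁ · sin φ₂ − sin φ₁ · cos φ₂ · cos Δλ )
  = atan2(0.14406, -0.88365) = 170.741° → normalised to [0°, 360°): 170.741°.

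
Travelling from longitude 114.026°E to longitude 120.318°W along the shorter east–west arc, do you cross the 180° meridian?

Yes

Naïve |-120.318 − 114.026| = 234.344° > 180°, so the shorter arc goes the other way round — across 180°.
Signed shortest Δλ = ((-120.318 − 114.026 + 180) mod 360) − 180 = 125.656°.
Going east by 125.656° from +114.026° passes through 180° before reaching -120.318°.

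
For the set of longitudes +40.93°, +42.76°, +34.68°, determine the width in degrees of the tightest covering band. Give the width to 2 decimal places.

Sort the longitudes: +34.68°, +40.93°, +42.76°.
Eastward gaps between consecutive values (wrapping around): 6.25°, 1.83°, 351.92°.
Largest gap = 351.92° ⇒ minimal covering band is its complement: 360° − 351.92° = 8.08°.
Band runs from +34.68° eastward to +42.76°.

8.08°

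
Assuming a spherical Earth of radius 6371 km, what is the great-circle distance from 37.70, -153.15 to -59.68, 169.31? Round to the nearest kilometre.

11363 km

Δλ = 169.31 − -153.15 = 322.46°; wrapped into (−180°, 180°]: -37.54°.
Δφ = -59.68 − 37.70 = -97.38°.
a = sin²(Δφ/2) + cos φ₁ · cos φ₂ · sin²(Δλ/2) = 0.605580.
c = 2·atan2(√a, √(1−a)) = 1.78356 rad → d = 6371·c ≈ 11363.05 km.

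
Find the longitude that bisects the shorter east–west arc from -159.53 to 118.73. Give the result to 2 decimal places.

+159.60°

Signed shortest Δλ from -159.53° to +118.73° is -81.74°.
Midpoint longitude = -159.53° + (-81.74°)/2 = -159.53° − 40.87° = -200.40°.
Normalise into (−180°, 180°]: +159.60°.
(The naïve average (-159.53 + +118.73)/2 = -20.4° is on the wrong side of the globe.)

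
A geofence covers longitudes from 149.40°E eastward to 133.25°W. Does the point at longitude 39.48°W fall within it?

Band width going east from +149.40° to -133.25°: ((-133.25 − 149.40) mod 360) = 77.35°.
Offset of -39.48° east of the west edge: ((-39.48 − 149.40) mod 360) = 171.12°.
171.12° > 77.35° ⇒ outside.

No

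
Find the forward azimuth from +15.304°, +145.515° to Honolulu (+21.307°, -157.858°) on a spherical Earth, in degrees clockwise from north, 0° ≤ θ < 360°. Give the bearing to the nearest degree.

75°

Δλ = -157.858 − 145.515 = -303.373°; wrapped into (−180°, 180°]: 56.627°.
θ = atan2( sin Δλ · cos φ₂ , cos φ₁ · sin φ₂ − sin φ₁ · cos φ₂ · cos Δλ )
  = atan2(0.77802, 0.21521) = 74.538° → normalised to [0°, 360°): 74.538°.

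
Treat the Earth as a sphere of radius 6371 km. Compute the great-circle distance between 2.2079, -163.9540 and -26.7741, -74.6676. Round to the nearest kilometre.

Δλ = -74.6676 − -163.9540 = 89.2864°.
Δφ = -26.7741 − 2.2079 = -28.9820°.
a = sin²(Δφ/2) + cos φ₁ · cos φ₂ · sin²(Δλ/2) = 0.503122.
c = 2·atan2(√a, √(1−a)) = 1.57704 rad → d = 6371·c ≈ 10047.32 km.

10047 km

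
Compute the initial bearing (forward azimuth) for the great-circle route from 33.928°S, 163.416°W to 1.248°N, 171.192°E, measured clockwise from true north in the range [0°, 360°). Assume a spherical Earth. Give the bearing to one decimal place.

Δλ = 171.192 − -163.416 = 334.608°; wrapped into (−180°, 180°]: -25.392°.
θ = atan2( sin Δλ · cos φ₂ , cos φ₁ · sin φ₂ − sin φ₁ · cos φ₂ · cos Δλ )
  = atan2(-0.42871, 0.52218) = -39.386° → normalised to [0°, 360°): 320.614°.

320.6°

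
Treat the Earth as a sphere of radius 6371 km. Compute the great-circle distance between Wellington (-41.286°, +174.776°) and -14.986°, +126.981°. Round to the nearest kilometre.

5430 km

Δλ = 126.981 − 174.776 = -47.795°.
Δφ = -14.986 − -41.286 = 26.300°.
a = sin²(Δφ/2) + cos φ₁ · cos φ₂ · sin²(Δλ/2) = 0.170877.
c = 2·atan2(√a, √(1−a)) = 0.85231 rad → d = 6371·c ≈ 5430.07 km.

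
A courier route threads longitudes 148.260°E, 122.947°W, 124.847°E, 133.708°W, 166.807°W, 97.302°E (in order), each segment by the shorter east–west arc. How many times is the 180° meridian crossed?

Leg 1: +148.260° → -122.947°, shortest Δλ = 88.793° (east) — crosses 180°.
Leg 2: -122.947° → +124.847°, shortest Δλ = -112.206° (west) — crosses 180°.
Leg 3: +124.847° → -133.708°, shortest Δλ = 101.445° (east) — crosses 180°.
Leg 4: -133.708° → -166.807°, shortest Δλ = -33.099° (west) — does not cross 180°.
Leg 5: -166.807° → +97.302°, shortest Δλ = -95.891° (west) — crosses 180°.
Total crossings: 4.

4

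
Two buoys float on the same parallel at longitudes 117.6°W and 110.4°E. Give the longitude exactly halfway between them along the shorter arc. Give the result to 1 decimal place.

Signed shortest Δλ from -117.6° to +110.4° is -132.0°.
Midpoint longitude = -117.6° + (-132.0°)/2 = -117.6° − 66.0° = -183.6°.
Normalise into (−180°, 180°]: +176.4°.
(The naïve average (-117.6 + +110.4)/2 = -3.6° is on the wrong side of the globe.)

176.4°E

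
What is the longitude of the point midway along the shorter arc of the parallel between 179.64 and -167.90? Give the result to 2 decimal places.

-174.13°

Signed shortest Δλ from +179.64° to -167.90° is +12.46°.
Midpoint longitude = +179.64° + (+12.46°)/2 = +179.64° + 6.23° = +185.87°.
Normalise into (−180°, 180°]: -174.13°.
(The naïve average (+179.64 + -167.90)/2 = 5.87° is on the wrong side of the globe.)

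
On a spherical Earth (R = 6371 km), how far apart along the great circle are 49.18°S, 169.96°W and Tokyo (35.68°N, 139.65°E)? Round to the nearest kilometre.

10664 km

Δλ = 139.65 − -169.96 = 309.61°; wrapped into (−180°, 180°]: -50.39°.
Δφ = 35.68 − -49.18 = 84.86°.
a = sin²(Δφ/2) + cos φ₁ · cos φ₂ · sin²(Δλ/2) = 0.551430.
c = 2·atan2(√a, √(1−a)) = 1.67384 rad → d = 6371·c ≈ 10664.02 km.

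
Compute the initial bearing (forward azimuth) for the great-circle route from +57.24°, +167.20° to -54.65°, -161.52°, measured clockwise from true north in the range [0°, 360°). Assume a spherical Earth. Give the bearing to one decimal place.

160.7°

Δλ = -161.52 − 167.20 = -328.72°; wrapped into (−180°, 180°]: 31.28°.
θ = atan2( sin Δλ · cos φ₂ , cos φ₁ · sin φ₂ − sin φ₁ · cos φ₂ · cos Δλ )
  = atan2(0.30041, -0.85718) = 160.687° → normalised to [0°, 360°): 160.687°.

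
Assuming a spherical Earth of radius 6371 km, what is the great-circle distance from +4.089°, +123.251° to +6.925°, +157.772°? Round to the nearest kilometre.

Δλ = 157.772 − 123.251 = 34.521°.
Δφ = 6.925 − 4.089 = 2.836°.
a = sin²(Δφ/2) + cos φ₁ · cos φ₂ · sin²(Δλ/2) = 0.087788.
c = 2·atan2(√a, √(1−a)) = 0.60161 rad → d = 6371·c ≈ 3832.88 km.

3833 km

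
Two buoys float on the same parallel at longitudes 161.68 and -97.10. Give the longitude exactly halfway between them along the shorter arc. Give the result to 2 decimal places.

Signed shortest Δλ from +161.68° to -97.10° is +101.22°.
Midpoint longitude = +161.68° + (+101.22°)/2 = +161.68° + 50.61° = +212.29°.
Normalise into (−180°, 180°]: -147.71°.
(The naïve average (+161.68 + -97.10)/2 = 32.29° is on the wrong side of the globe.)

-147.71°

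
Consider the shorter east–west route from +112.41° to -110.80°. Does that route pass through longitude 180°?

Yes

Naïve |-110.80 − 112.41| = 223.21° > 180°, so the shorter arc goes the other way round — across 180°.
Signed shortest Δλ = ((-110.80 − 112.41 + 180) mod 360) − 180 = 136.79°.
Going east by 136.79° from +112.41° passes through 180° before reaching -110.80°.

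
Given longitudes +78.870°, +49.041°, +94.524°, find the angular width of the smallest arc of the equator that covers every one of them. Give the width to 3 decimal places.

45.483°

Sort the longitudes: +49.041°, +78.870°, +94.524°.
Eastward gaps between consecutive values (wrapping around): 29.829°, 15.654°, 314.517°.
Largest gap = 314.517° ⇒ minimal covering band is its complement: 360° − 314.517° = 45.483°.
Band runs from +49.041° eastward to +94.524°.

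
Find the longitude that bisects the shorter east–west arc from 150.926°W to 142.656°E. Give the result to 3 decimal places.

175.865°E

Signed shortest Δλ from -150.926° to +142.656° is -66.418°.
Midpoint longitude = -150.926° + (-66.418°)/2 = -150.926° − 33.209° = -184.135°.
Normalise into (−180°, 180°]: +175.865°.
(The naïve average (-150.926 + +142.656)/2 = -4.135° is on the wrong side of the globe.)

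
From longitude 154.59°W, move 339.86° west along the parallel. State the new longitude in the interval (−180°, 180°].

Start at -154.59°; shift −339.86° → -494.45°.
-494.45° lies outside (−180°, 180°]; add 360° → -134.45°.

134.45°W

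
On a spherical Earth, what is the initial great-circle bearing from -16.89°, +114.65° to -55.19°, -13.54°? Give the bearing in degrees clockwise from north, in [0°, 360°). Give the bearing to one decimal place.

Δλ = -13.54 − 114.65 = -128.19°.
θ = atan2( sin Δλ · cos φ₂ , cos φ₁ · sin φ₂ − sin φ₁ · cos φ₂ · cos Δλ )
  = atan2(-0.44867, -0.88818) = -153.199° → normalised to [0°, 360°): 206.801°.

206.8°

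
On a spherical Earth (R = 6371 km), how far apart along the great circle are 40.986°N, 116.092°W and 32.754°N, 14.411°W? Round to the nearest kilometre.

8553 km

Δλ = -14.411 − -116.092 = 101.681°.
Δφ = 32.754 − 40.986 = -8.232°.
a = sin²(Δφ/2) + cos φ₁ · cos φ₂ · sin²(Δλ/2) = 0.386841.
c = 2·atan2(√a, √(1−a)) = 1.34250 rad → d = 6371·c ≈ 8553.07 km.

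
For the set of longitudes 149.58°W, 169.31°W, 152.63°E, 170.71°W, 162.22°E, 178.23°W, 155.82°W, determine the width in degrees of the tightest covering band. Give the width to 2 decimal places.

Sort the longitudes: -178.23°, -170.71°, -169.31°, -155.82°, -149.58°, +152.63°, +162.22°.
Eastward gaps between consecutive values (wrapping around): 7.52°, 1.40°, 13.49°, 6.24°, 302.21°, 9.59°, 19.55°.
Largest gap = 302.21° ⇒ minimal covering band is its complement: 360° − 302.21° = 57.79°.
Band runs from +152.63° eastward to -149.58°, crossing the antimeridian.

57.79°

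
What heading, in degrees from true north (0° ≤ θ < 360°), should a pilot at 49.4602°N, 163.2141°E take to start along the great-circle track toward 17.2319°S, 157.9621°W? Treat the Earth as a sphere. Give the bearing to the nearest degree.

142°

Δλ = -157.9621 − 163.2141 = -321.1762°; wrapped into (−180°, 180°]: 38.8238°.
θ = atan2( sin Δλ · cos φ₂ , cos φ₁ · sin φ₂ − sin φ₁ · cos φ₂ · cos Δλ )
  = atan2(0.59879, -0.75804) = 141.694° → normalised to [0°, 360°): 141.694°.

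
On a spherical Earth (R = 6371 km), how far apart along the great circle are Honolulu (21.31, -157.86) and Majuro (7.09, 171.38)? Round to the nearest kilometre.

Δλ = 171.38 − -157.86 = 329.24°; wrapped into (−180°, 180°]: -30.76°.
Δφ = 7.09 − 21.31 = -14.22°.
a = sin²(Δφ/2) + cos φ₁ · cos φ₂ · sin²(Δλ/2) = 0.080351.
c = 2·atan2(√a, √(1−a)) = 0.57481 rad → d = 6371·c ≈ 3662.09 km.

3662 km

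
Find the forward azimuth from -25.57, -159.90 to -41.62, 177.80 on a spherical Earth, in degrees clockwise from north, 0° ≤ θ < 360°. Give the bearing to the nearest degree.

Δλ = 177.80 − -159.90 = 337.70°; wrapped into (−180°, 180°]: -22.30°.
θ = atan2( sin Δλ · cos φ₂ , cos φ₁ · sin φ₂ − sin φ₁ · cos φ₂ · cos Δλ )
  = atan2(-0.28367, -0.30061) = -136.661° → normalised to [0°, 360°): 223.339°.

223°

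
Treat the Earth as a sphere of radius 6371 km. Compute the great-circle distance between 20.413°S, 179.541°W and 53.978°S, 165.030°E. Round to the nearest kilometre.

Δλ = 165.030 − -179.541 = 344.571°; wrapped into (−180°, 180°]: -15.429°.
Δφ = -53.978 − -20.413 = -33.565°.
a = sin²(Δφ/2) + cos φ₁ · cos φ₂ · sin²(Δλ/2) = 0.093302.
c = 2·atan2(√a, √(1−a)) = 0.62083 rad → d = 6371·c ≈ 3955.31 km.

3955 km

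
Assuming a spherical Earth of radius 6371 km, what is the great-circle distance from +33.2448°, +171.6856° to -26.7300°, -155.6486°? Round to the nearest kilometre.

7509 km

Δλ = -155.6486 − 171.6856 = -327.3342°; wrapped into (−180°, 180°]: 32.6658°.
Δφ = -26.7300 − 33.2448 = -59.9748°.
a = sin²(Δφ/2) + cos φ₁ · cos φ₂ · sin²(Δλ/2) = 0.308882.
c = 2·atan2(√a, √(1−a)) = 1.17858 rad → d = 6371·c ≈ 7508.74 km.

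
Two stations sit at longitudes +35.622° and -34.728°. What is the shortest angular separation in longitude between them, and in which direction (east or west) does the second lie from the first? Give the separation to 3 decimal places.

Raw difference: -34.728 − 35.622 = -70.35°.
Normalise into (−180°, 180°]: -70.35° stays -70.35°.
Negative ⇒ the second point lies to the west; separation 70.350°.

70.350° west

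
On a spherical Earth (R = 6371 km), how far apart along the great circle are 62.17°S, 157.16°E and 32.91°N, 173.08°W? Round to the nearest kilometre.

10904 km

Δλ = -173.08 − 157.16 = -330.24°; wrapped into (−180°, 180°]: 29.76°.
Δφ = 32.91 − -62.17 = 95.08°.
a = sin²(Δφ/2) + cos φ₁ · cos φ₂ · sin²(Δλ/2) = 0.570119.
c = 2·atan2(√a, √(1−a)) = 1.71150 rad → d = 6371·c ≈ 10903.95 km.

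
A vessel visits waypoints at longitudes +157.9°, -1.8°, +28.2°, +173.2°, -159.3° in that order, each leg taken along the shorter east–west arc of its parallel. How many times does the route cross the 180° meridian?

1

Leg 1: +157.9° → -1.8°, shortest Δλ = -159.7° (west) — does not cross 180°.
Leg 2: -1.8° → +28.2°, shortest Δλ = 30.0° (east) — does not cross 180°.
Leg 3: +28.2° → +173.2°, shortest Δλ = 145.0° (east) — does not cross 180°.
Leg 4: +173.2° → -159.3°, shortest Δλ = 27.5° (east) — crosses 180°.
Total crossings: 1.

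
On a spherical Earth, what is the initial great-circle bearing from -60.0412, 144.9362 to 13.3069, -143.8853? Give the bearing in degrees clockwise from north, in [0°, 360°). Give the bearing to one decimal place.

Δλ = -143.8853 − 144.9362 = -288.8215°; wrapped into (−180°, 180°]: 71.1785°.
θ = atan2( sin Δλ · cos φ₂ , cos φ₁ · sin φ₂ − sin φ₁ · cos φ₂ · cos Δλ )
  = atan2(0.92112, 0.38695) = 67.213° → normalised to [0°, 360°): 67.213°.

67.2°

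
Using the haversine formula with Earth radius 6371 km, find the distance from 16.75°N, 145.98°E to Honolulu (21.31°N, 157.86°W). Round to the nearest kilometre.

Δλ = -157.86 − 145.98 = -303.84°; wrapped into (−180°, 180°]: 56.16°.
Δφ = 21.31 − 16.75 = 4.56°.
a = sin²(Δφ/2) + cos φ₁ · cos φ₂ · sin²(Δλ/2) = 0.199238.
c = 2·atan2(√a, √(1−a)) = 0.92539 rad → d = 6371·c ≈ 5895.66 km.

5896 km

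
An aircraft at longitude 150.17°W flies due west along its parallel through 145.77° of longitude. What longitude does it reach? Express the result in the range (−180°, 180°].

Start at -150.17°; shift −145.77° → -295.94°.
-295.94° lies outside (−180°, 180°]; add 360° → +64.06°.

64.06°E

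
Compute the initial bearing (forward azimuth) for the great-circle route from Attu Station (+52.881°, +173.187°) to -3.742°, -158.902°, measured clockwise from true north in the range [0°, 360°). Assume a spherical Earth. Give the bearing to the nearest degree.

Δλ = -158.902 − 173.187 = -332.089°; wrapped into (−180°, 180°]: 27.911°.
θ = atan2( sin Δλ · cos φ₂ , cos φ₁ · sin φ₂ − sin φ₁ · cos φ₂ · cos Δλ )
  = atan2(0.46710, -0.74251) = 147.827° → normalised to [0°, 360°): 147.827°.

148°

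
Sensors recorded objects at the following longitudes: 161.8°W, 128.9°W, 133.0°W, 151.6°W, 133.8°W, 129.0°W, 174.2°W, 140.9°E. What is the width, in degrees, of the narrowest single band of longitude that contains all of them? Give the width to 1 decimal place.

Sort the longitudes: -174.2°, -161.8°, -151.6°, -133.8°, -133.0°, -129.0°, -128.9°, +140.9°.
Eastward gaps between consecutive values (wrapping around): 12.4°, 10.2°, 17.8°, 0.8°, 4.0°, 0.1°, 269.8°, 44.9°.
Largest gap = 269.8° ⇒ minimal covering band is its complement: 360° − 269.8° = 90.2°.
Band runs from +140.9° eastward to -128.9°, crossing the antimeridian.

90.2°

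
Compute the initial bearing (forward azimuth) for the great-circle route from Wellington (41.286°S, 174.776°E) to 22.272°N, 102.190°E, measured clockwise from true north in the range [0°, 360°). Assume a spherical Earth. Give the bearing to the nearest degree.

298°

Δλ = 102.190 − 174.776 = -72.586°.
θ = atan2( sin Δλ · cos φ₂ , cos φ₁ · sin φ₂ − sin φ₁ · cos φ₂ · cos Δλ )
  = atan2(-0.88298, 0.46753) = -62.099° → normalised to [0°, 360°): 297.901°.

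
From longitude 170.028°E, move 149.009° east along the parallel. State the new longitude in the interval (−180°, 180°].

Start at +170.028°; shift +149.009° → +319.037°.
+319.037° lies outside (−180°, 180°]; subtract 360° → -40.963°.

40.963°W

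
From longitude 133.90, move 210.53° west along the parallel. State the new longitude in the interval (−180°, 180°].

-76.63°

Start at +133.90°; shift −210.53° → -76.63°.
-76.63° already lies in (−180°, 180°].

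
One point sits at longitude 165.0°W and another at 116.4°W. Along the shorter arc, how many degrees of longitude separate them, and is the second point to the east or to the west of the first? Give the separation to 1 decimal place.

Raw difference: -116.4 − -165.0 = 48.6°.
Normalise into (−180°, 180°]: 48.6° stays 48.6°.
Positive ⇒ the second point lies to the east; separation 48.6°.

48.6° east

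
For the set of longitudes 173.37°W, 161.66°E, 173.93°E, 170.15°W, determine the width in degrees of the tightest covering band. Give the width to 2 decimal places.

Sort the longitudes: -173.37°, -170.15°, +161.66°, +173.93°.
Eastward gaps between consecutive values (wrapping around): 3.22°, 331.81°, 12.27°, 12.70°.
Largest gap = 331.81° ⇒ minimal covering band is its complement: 360° − 331.81° = 28.19°.
Band runs from +161.66° eastward to -170.15°, crossing the antimeridian.

28.19°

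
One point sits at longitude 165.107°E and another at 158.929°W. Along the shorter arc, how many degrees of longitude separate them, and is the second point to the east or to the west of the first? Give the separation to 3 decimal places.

35.964° east

Raw difference: -158.929 − 165.107 = -324.036°.
Normalise into (−180°, 180°]: -324.036° + 360° = 35.964°.
Positive ⇒ the second point lies to the east; separation 35.964°.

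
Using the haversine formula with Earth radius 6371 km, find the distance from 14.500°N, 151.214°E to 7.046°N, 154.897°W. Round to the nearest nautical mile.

3203 nmi

Δλ = -154.897 − 151.214 = -306.111°; wrapped into (−180°, 180°]: 53.889°.
Δφ = 7.046 − 14.500 = -7.454°.
a = sin²(Δφ/2) + cos φ₁ · cos φ₂ · sin²(Δλ/2) = 0.201508.
c = 2·atan2(√a, √(1−a)) = 0.93106 rad → d = 6371·c ≈ 5931.79 km ≈ 3202.91 nmi.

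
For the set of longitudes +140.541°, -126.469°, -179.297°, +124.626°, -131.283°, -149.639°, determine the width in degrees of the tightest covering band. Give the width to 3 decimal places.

Sort the longitudes: -179.297°, -149.639°, -131.283°, -126.469°, +124.626°, +140.541°.
Eastward gaps between consecutive values (wrapping around): 29.658°, 18.356°, 4.814°, 251.095°, 15.915°, 40.162°.
Largest gap = 251.095° ⇒ minimal covering band is its complement: 360° − 251.095° = 108.905°.
Band runs from +124.626° eastward to -126.469°, crossing the antimeridian.

108.905°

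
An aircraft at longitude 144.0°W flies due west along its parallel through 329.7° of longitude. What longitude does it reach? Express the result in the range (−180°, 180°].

Start at -144.0°; shift −329.7° → -473.7°.
-473.7° lies outside (−180°, 180°]; add 360° → -113.7°.

113.7°W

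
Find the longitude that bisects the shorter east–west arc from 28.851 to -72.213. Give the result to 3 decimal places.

Signed shortest Δλ from +28.851° to -72.213° is -101.064°.
Midpoint longitude = +28.851° + (-101.064°)/2 = +28.851° − 50.532° = -21.681°.

-21.681°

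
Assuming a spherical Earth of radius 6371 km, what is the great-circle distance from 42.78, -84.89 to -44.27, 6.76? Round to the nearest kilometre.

13264 km

Δλ = 6.76 − -84.89 = 91.65°.
Δφ = -44.27 − 42.78 = -87.05°.
a = sin²(Δφ/2) + cos φ₁ · cos φ₂ · sin²(Δλ/2) = 0.744616.
c = 2·atan2(√a, √(1−a)) = 2.08200 rad → d = 6371·c ≈ 13264.45 km.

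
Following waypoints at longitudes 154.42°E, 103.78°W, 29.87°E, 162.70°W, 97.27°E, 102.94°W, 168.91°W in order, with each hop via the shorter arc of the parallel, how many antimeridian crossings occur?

Leg 1: +154.42° → -103.78°, shortest Δλ = 101.8° (east) — crosses 180°.
Leg 2: -103.78° → +29.87°, shortest Δλ = 133.65° (east) — does not cross 180°.
Leg 3: +29.87° → -162.70°, shortest Δλ = 167.43° (east) — crosses 180°.
Leg 4: -162.70° → +97.27°, shortest Δλ = -100.03° (west) — crosses 180°.
Leg 5: +97.27° → -102.94°, shortest Δλ = 159.79° (east) — crosses 180°.
Leg 6: -102.94° → -168.91°, shortest Δλ = -65.97° (west) — does not cross 180°.
Total crossings: 4.

4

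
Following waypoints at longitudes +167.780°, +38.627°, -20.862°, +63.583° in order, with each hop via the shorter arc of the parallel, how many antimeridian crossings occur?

Leg 1: +167.780° → +38.627°, shortest Δλ = -129.153° (west) — does not cross 180°.
Leg 2: +38.627° → -20.862°, shortest Δλ = -59.489° (west) — does not cross 180°.
Leg 3: -20.862° → +63.583°, shortest Δλ = 84.445° (east) — does not cross 180°.
Total crossings: 0.

0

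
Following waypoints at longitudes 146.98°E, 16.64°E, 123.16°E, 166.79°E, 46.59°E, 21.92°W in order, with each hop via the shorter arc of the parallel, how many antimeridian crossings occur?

0

Leg 1: +146.98° → +16.64°, shortest Δλ = -130.34° (west) — does not cross 180°.
Leg 2: +16.64° → +123.16°, shortest Δλ = 106.52° (east) — does not cross 180°.
Leg 3: +123.16° → +166.79°, shortest Δλ = 43.63° (east) — does not cross 180°.
Leg 4: +166.79° → +46.59°, shortest Δλ = -120.2° (west) — does not cross 180°.
Leg 5: +46.59° → -21.92°, shortest Δλ = -68.51° (west) — does not cross 180°.
Total crossings: 0.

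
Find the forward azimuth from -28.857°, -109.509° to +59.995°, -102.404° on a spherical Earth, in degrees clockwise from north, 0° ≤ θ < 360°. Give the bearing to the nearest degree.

Δλ = -102.404 − -109.509 = 7.105°.
θ = atan2( sin Δλ · cos φ₂ , cos φ₁ · sin φ₂ − sin φ₁ · cos φ₂ · cos Δλ )
  = atan2(0.06185, 0.99795) = 3.547° → normalised to [0°, 360°): 3.547°.

4°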